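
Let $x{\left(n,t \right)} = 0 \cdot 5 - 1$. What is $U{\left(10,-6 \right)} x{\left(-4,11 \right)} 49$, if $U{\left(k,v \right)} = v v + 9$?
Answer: $-2205$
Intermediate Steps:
$U{\left(k,v \right)} = 9 + v^{2}$ ($U{\left(k,v \right)} = v^{2} + 9 = 9 + v^{2}$)
$x{\left(n,t \right)} = -1$ ($x{\left(n,t \right)} = 0 - 1 = -1$)
$U{\left(10,-6 \right)} x{\left(-4,11 \right)} 49 = \left(9 + \left(-6\right)^{2}\right) \left(-1\right) 49 = \left(9 + 36\right) \left(-1\right) 49 = 45 \left(-1\right) 49 = \left(-45\right) 49 = -2205$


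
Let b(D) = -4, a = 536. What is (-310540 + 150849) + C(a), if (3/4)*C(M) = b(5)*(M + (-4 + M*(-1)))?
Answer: -479009/3 ≈ -1.5967e+5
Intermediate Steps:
C(M) = 64/3 (C(M) = 4*(-4*(M + (-4 + M*(-1))))/3 = 4*(-4*(M + (-4 - M)))/3 = 4*(-4*(-4))/3 = (4/3)*16 = 64/3)
(-310540 + 150849) + C(a) = (-310540 + 150849) + 64/3 = -159691 + 64/3 = -479009/3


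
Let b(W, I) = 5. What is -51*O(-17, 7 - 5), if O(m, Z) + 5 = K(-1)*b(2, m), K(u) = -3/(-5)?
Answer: 102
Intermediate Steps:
K(u) = ⅗ (K(u) = -3*(-⅕) = ⅗)
O(m, Z) = -2 (O(m, Z) = -5 + (⅗)*5 = -5 + 3 = -2)
-51*O(-17, 7 - 5) = -51*(-2) = 102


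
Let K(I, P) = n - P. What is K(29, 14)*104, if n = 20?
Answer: 624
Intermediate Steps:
K(I, P) = 20 - P
K(29, 14)*104 = (20 - 1*14)*104 = (20 - 14)*104 = 6*104 = 624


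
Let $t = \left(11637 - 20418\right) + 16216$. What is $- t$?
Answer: $-7435$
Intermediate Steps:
$t = 7435$ ($t = -8781 + 16216 = 7435$)
$- t = \left(-1\right) 7435 = -7435$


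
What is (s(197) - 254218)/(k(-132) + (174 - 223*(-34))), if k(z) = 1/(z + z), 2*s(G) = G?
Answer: -67087548/2047583 ≈ -32.764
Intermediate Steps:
s(G) = G/2
k(z) = 1/(2*z)
(s(197) - 254218)/(k(-132) + (174 - 223*(-34))) = ((½)*197 - 254218)/((½)/(-132) + (174 - 223*(-34))) = (197/2 - 254218)/((½)*(-1/132) + (174 + 7582)) = -508239/(2*(-1/264 + 7756)) = -508239/(2*2047583/264) = -508239/2*264/2047583 = -67087548/2047583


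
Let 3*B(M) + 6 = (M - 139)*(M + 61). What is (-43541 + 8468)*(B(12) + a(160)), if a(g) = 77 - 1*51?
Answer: 107545509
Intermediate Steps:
B(M) = -2 + (-139 + M)*(61 + M)/3 (B(M) = -2 + ((M - 139)*(M + 61))/3 = -2 + ((-139 + M)*(61 + M))/3 = -2 + (-139 + M)*(61 + M)/3)
a(g) = 26 (a(g) = 77 - 51 = 26)
(-43541 + 8468)*(B(12) + a(160)) = (-43541 + 8468)*((-8485/3 - 26*12 + (1/3)*12**2) + 26) = -35073*((-8485/3 - 312 + (1/3)*144) + 26) = -35073*((-8485/3 - 312 + 48) + 26) = -35073*(-9277/3 + 26) = -35073*(-9199/3) = 107545509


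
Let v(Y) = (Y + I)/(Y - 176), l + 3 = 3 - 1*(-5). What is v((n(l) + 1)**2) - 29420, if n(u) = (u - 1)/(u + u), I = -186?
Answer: -128001819/4351 ≈ -29419.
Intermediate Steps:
l = 5 (l = -3 + (3 - 1*(-5)) = -3 + (3 + 5) = -3 + 8 = 5)
n(u) = (-1 + u)/(2*u) (n(u) = (-1 + u)/((2*u)) = (-1 + u)*(1/(2*u)) = (-1 + u)/(2*u))
v(Y) = (-186 + Y)/(-176 + Y) (v(Y) = (Y - 186)/(Y - 176) = (-186 + Y)/(-176 + Y))
v((n(l) + 1)**2) - 29420 = (-186 + ((1/2)*(-1 + 5)/5 + 1)**2)/(-176 + ((1/2)*(-1 + 5)/5 + 1)**2) - 29420 = (-186 + ((1/2)*(1/5)*4 + 1)**2)/(-176 + ((1/2)*(1/5)*4 + 1)**2) - 29420 = (-186 + (2/5 + 1)**2)/(-176 + (2/5 + 1)**2) - 29420 = (-186 + (7/5)**2)/(-176 + (7/5)**2) - 29420 = (-186 + 49/25)/(-176 + 49/25) - 29420 = -4601/25/(-4351/25) - 29420 = -25/4351*(-4601/25) - 29420 = 4601/4351 - 29420 = -128001819/4351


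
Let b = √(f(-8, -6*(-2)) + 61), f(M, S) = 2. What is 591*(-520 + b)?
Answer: -307320 + 1773*√7 ≈ -3.0263e+5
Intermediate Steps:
b = 3*√7 (b = √(2 + 61) = √63 = 3*√7 ≈ 7.9373)
591*(-520 + b) = 591*(-520 + 3*√7) = -307320 + 1773*√7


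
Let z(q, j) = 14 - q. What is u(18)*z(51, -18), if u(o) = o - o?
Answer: 0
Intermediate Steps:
u(o) = 0
u(18)*z(51, -18) = 0*(14 - 1*51) = 0*(14 - 51) = 0*(-37) = 0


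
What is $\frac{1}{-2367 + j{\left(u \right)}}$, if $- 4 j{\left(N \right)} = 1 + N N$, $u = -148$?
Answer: $- \frac{4}{31373} \approx -0.0001275$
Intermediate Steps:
$j{\left(N \right)} = - \frac{1}{4} - \frac{N^{2}}{4}$ ($j{\left(N \right)} = - \frac{1 + N N}{4} = - \frac{1 + N^{2}}{4} = - \frac{1}{4} - \frac{N^{2}}{4}$)
$\frac{1}{-2367 + j{\left(u \right)}} = \frac{1}{-2367 - \left(\frac{1}{4} + \frac{\left(-148\right)^{2}}{4}\right)} = \frac{1}{-2367 - \frac{21905}{4}} = \frac{1}{- \frac{31373}{4}} = - \frac{4}{31373}$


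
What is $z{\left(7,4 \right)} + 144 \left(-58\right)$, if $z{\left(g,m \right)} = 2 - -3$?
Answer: $-8347$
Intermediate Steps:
$z{\left(g,m \right)} = 5$ ($z{\left(g,m \right)} = 2 + 3 = 5$)
$z{\left(7,4 \right)} + 144 \left(-58\right) = 5 + 144 \left(-58\right) = 5 - 8352 = -8347$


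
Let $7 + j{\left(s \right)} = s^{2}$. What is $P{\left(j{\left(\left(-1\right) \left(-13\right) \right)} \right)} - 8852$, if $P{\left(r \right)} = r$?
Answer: $-8690$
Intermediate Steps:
$j{\left(s \right)} = -7 + s^{2}$
$P{\left(j{\left(\left(-1\right) \left(-13\right) \right)} \right)} - 8852 = \left(-7 + \left(\left(-1\right) \left(-13\right)\right)^{2}\right) - 8852 = \left(-7 + 13^{2}\right) - 8852 = \left(-7 + 169\right) - 8852 = 162 - 8852 = -8690$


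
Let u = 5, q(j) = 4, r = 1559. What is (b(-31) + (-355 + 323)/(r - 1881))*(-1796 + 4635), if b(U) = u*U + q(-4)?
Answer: -68973505/161 ≈ -4.2841e+5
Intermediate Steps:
b(U) = 4 + 5*U (b(U) = 5*U + 4 = 4 + 5*U)
(b(-31) + (-355 + 323)/(r - 1881))*(-1796 + 4635) = ((4 + 5*(-31)) + (-355 + 323)/(1559 - 1881))*(-1796 + 4635) = ((4 - 155) - 32/(-322))*2839 = (-151 - 32*(-1/322))*2839 = (-151 + 16/161)*2839 = -24295/161*2839 = -68973505/161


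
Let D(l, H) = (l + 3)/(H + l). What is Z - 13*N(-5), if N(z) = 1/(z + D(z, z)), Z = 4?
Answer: 161/24 ≈ 6.7083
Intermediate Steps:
D(l, H) = (3 + l)/(H + l)
N(z) = 1/(z + (3 + z)/(2*z)) (N(z) = 1/(z + (3 + z)/(z + z)) = 1/(z + (3 + z)/((2*z))) = 1/(z + (1/(2*z))*(3 + z)) = 1/(z + (3 + z)/(2*z)))
Z - 13*N(-5) = 4 - 26*(-5)/(3 - 5 + 2*(-5)**2) = 4 - 26*(-5)/(3 - 5 + 2*25) = 4 - 26*(-5)/(3 - 5 + 50) = 4 - 26*(-5)/48 = 4 - 13*(-5/24) = 4 + 65/24 = 161/24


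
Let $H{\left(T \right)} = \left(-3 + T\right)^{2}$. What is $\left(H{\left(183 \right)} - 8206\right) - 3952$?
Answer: $20242$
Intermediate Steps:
$\left(H{\left(183 \right)} - 8206\right) - 3952 = \left(\left(-3 + 183\right)^{2} - 8206\right) - 3952 = \left(180^{2} - 8206\right) - 3952 = \left(32400 - 8206\right) - 3952 = 24194 - 3952 = 20242$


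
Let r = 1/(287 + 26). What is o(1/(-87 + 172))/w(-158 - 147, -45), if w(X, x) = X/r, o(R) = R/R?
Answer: -1/95465 ≈ -1.0475e-5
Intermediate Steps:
r = 1/313 ≈ 0.0031949
o(R) = 1
w(X, x) = 313*X (w(X, x) = X/(1/313) = X*313 = 313*X)
o(1/(-87 + 172))/w(-158 - 147, -45) = 1/(313*(-158 - 147)) = 1/(313*(-305)) = 1/(-95465) = 1*(-1/95465) = -1/95465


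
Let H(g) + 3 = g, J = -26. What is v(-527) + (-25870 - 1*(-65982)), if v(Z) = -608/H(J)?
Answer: 1163856/29 ≈ 40133.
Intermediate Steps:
H(g) = -3 + g
v(Z) = 608/29 (v(Z) = -608/(-3 - 26) = -608/(-29) = -608*(-1/29) = 608/29)
v(-527) + (-25870 - 1*(-65982)) = 608/29 + (-25870 - 1*(-65982)) = 608/29 + (-25870 + 65982) = 608/29 + 40112 = 1163856/29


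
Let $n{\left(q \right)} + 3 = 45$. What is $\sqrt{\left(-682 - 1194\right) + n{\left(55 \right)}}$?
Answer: $i \sqrt{1834} \approx 42.825 i$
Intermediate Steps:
$n{\left(q \right)} = 42$ ($n{\left(q \right)} = -3 + 45 = 42$)
$\sqrt{\left(-682 - 1194\right) + n{\left(55 \right)}} = \sqrt{\left(-682 - 1194\right) + 42} = \sqrt{-1876 + 42} = \sqrt{-1834} = i \sqrt{1834}$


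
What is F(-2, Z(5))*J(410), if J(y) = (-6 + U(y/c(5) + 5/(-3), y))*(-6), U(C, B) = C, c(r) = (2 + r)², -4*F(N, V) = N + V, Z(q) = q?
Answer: 309/98 ≈ 3.1531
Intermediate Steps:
F(N, V) = -N/4 - V/4 (F(N, V) = -(N + V)/4 = -N/4 - V/4)
J(y) = 46 - 6*y/49 (J(y) = (-6 + (y/((2 + 5)²) + 5/(-3)))*(-6) = (-6 + (y/(7²) + 5*(-⅓)))*(-6) = (-6 + (y/49 - 5/3))*(-6) = (-6 + (-5/3 + y/49))*(-6) = (-23/3 + y/49)*(-6) = 46 - 6*y/49)
F(-2, Z(5))*J(410) = (-¼*(-2) - ¼*5)*(46 - 6/49*410) = (½ - 5/4)*(46 - 2460/49) = -¾*(-206/49) = 309/98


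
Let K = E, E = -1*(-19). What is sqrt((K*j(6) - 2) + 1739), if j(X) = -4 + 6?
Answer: 5*sqrt(71) ≈ 42.131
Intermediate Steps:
E = 19
j(X) = 2
K = 19
sqrt((K*j(6) - 2) + 1739) = sqrt((19*2 - 2) + 1739) = sqrt((38 - 2) + 1739) = sqrt(36 + 1739) = sqrt(1775) = 5*sqrt(71)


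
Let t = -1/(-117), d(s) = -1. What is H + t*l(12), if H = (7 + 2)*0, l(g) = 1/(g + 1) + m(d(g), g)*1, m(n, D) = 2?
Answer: 3/169 ≈ 0.017751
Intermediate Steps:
l(g) = 2 + 1/(1 + g) (l(g) = 1/(g + 1) + 2*1 = 1/(1 + g) + 2 = 2 + 1/(1 + g))
t = 1/117 (t = -1*(-1/117) = 1/117 ≈ 0.0085470)
H = 0 (H = 9*0 = 0)
H + t*l(12) = 0 + ((3 + 2*12)/(1 + 12))/117 = 0 + ((3 + 24)/13)/117 = 0 + ((1/13)*27)/117 = 0 + (1/117)*(27/13) = 0 + 3/169 = 3/169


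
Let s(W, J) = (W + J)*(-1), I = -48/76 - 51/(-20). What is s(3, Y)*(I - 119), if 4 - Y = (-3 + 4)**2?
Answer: 133473/190 ≈ 702.49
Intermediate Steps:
Y = 3 (Y = 4 - (-3 + 4)**2 = 4 - 1*1**2 = 4 - 1*1 = 4 - 1 = 3)
I = 729/380 (I = -48*1/76 - 51*(-1/20) = -12/19 + 51/20 = 729/380 ≈ 1.9184)
s(W, J) = -J - W (s(W, J) = (J + W)*(-1) = -J - W)
s(3, Y)*(I - 119) = (-1*3 - 1*3)*(729/380 - 119) = (-3 - 3)*(-44491/380) = -6*(-44491/380) = 133473/190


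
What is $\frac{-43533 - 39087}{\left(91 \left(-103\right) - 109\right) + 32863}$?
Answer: $- \frac{82620}{23381} \approx -3.5336$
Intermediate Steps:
$\frac{-43533 - 39087}{\left(91 \left(-103\right) - 109\right) + 32863} = - \frac{82620}{\left(-9373 - 109\right) + 32863} = - \frac{82620}{-9482 + 32863} = - \frac{82620}{23381}$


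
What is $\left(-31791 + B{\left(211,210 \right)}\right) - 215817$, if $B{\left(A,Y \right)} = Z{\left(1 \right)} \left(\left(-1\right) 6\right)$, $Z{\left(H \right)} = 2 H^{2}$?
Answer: $-247620$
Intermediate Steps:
$B{\left(A,Y \right)} = -12$ ($B{\left(A,Y \right)} = 2 \cdot 1^{2} \left(\left(-1\right) 6\right) = 2 \cdot 1 \left(-6\right) = 2 \left(-6\right) = -12$)
$\left(-31791 + B{\left(211,210 \right)}\right) - 215817 = \left(-31791 - 12\right) - 215817 = -31803 - 215817 = -247620$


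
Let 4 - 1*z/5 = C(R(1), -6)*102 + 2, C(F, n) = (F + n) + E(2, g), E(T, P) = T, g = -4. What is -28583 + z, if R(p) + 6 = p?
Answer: -23983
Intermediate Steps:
R(p) = -6 + p
C(F, n) = 2 + F + n (C(F, n) = (F + n) + 2 = 2 + F + n)
z = 4600 (z = 20 - 5*((2 + (-6 + 1) - 6)*102 + 2) = 20 - 5*((2 - 5 - 6)*102 + 2) = 20 - 5*(-9*102 + 2) = 20 - 5*(-918 + 2) = 20 - 5*(-916) = 20 + 4580 = 4600)
-28583 + z = -28583 + 4600 = -23983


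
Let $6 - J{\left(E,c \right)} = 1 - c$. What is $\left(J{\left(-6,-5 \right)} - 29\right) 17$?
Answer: $-493$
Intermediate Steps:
$J{\left(E,c \right)} = 5 + c$ ($J{\left(E,c \right)} = 6 - \left(1 - c\right) = 6 + \left(-1 + c\right) = 5 + c$)
$\left(J{\left(-6,-5 \right)} - 29\right) 17 = \left(\left(5 - 5\right) - 29\right) 17 = \left(0 - 29\right) 17 = \left(-29\right) 17 = -493$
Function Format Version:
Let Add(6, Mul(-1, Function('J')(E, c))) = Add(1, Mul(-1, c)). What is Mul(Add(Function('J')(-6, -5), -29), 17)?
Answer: -493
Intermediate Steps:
Function('J')(E, c) = Add(5, c) (Function('J')(E, c) = Add(6, Mul(-1, Add(1, Mul(-1, c)))) = Add(6, Add(-1, c)) = Add(5, c))
Mul(Add(Function('J')(-6, -5), -29), 17) = Mul(Add(Add(5, -5), -29), 17) = Mul(Add(0, -29), 17) = Mul(-29, 17) = -493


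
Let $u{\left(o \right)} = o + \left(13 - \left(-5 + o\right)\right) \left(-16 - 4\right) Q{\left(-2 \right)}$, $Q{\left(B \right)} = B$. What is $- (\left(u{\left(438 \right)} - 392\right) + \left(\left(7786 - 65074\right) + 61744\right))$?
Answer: $12298$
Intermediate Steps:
$u{\left(o \right)} = 720 - 39 o$ ($u{\left(o \right)} = o + \left(13 - \left(-5 + o\right)\right) \left(-16 - 4\right) \left(-2\right) = o + \left(18 - o\right) \left(-20\right) \left(-2\right) = o + \left(-360 + 20 o\right) \left(-2\right) = o - \left(-720 + 40 o\right) = 720 - 39 o$)
$- (\left(u{\left(438 \right)} - 392\right) + \left(\left(7786 - 65074\right) + 61744\right)) = - (\left(\left(720 - 17082\right) - 392\right) + \left(\left(7786 - 65074\right) + 61744\right)) = - (\left(\left(720 - 17082\right) - 392\right) + \left(-57288 + 61744\right)) = - (\left(-16362 - 392\right) + 4456) = - (-16754 + 4456) = \left(-1\right) \left(-12298\right) = 12298$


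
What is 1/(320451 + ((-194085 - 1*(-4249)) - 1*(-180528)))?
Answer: 1/311143 ≈ 3.2140e-6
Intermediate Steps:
1/(320451 + ((-194085 - 1*(-4249)) - 1*(-180528))) = 1/(320451 + ((-194085 + 4249) + 180528)) = 1/(320451 + (-189836 + 180528)) = 1/(320451 - 9308) = 1/311143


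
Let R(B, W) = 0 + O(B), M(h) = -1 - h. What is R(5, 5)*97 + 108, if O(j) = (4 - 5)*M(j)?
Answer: 690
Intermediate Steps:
O(j) = 1 + j (O(j) = (4 - 5)*(-1 - j) = -(-1 - j) = 1 + j)
R(B, W) = 1 + B (R(B, W) = 0 + (1 + B) = 1 + B)
R(5, 5)*97 + 108 = (1 + 5)*97 + 108 = 6*97 + 108 = 582 + 108 = 690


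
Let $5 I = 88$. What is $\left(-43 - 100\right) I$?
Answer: $- \frac{12584}{5} \approx -2516.8$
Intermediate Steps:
$I = \frac{88}{5}$ ($I = \frac{1}{5} \cdot 88 = \frac{88}{5} \approx 17.6$)
$\left(-43 - 100\right) I = \left(-43 - 100\right) \frac{88}{5} = \left(-143\right) \frac{88}{5} = - \frac{12584}{5}$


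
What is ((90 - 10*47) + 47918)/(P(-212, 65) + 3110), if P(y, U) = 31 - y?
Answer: 47538/3353 ≈ 14.178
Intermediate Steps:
((90 - 10*47) + 47918)/(P(-212, 65) + 3110) = ((90 - 10*47) + 47918)/((31 - 1*(-212)) + 3110) = ((90 - 470) + 47918)/((31 + 212) + 3110) = (-380 + 47918)/(243 + 3110) = 47538/3353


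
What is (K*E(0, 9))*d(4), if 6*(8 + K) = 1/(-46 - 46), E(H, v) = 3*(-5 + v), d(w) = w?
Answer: -8834/23 ≈ -384.09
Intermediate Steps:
E(H, v) = -15 + 3*v
K = -4417/552 (K = -8 + 1/(6*(-46 - 46)) = -8 + (⅙)/(-92) = -8 + (⅙)*(-1/92) = -8 - 1/552 = -4417/552 ≈ -8.0018)
(K*E(0, 9))*d(4) = -4417*(-15 + 3*9)/552*4 = -4417*(-15 + 27)/552*4 = -4417/552*12*4 = -4417/46*4 = -8834/23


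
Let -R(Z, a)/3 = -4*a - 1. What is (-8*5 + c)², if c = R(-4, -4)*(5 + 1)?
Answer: 96100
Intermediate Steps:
R(Z, a) = 3 + 12*a (R(Z, a) = -3*(-4*a - 1) = -3*(-1 - 4*a) = 3 + 12*a)
c = -270 (c = (3 + 12*(-4))*(5 + 1) = (3 - 48)*6 = -45*6 = -270)
(-8*5 + c)² = (-8*5 - 270)² = (-40 - 270)² = (-310)² = 96100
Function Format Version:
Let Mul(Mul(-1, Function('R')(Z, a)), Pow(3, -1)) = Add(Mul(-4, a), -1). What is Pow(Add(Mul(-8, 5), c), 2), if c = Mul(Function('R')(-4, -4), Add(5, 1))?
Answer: 96100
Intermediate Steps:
Function('R')(Z, a) = Add(3, Mul(12, a)) (Function('R')(Z, a) = Mul(-3, Add(Mul(-4, a), -1)) = Mul(-3, Add(-1, Mul(-4, a))) = Add(3, Mul(12, a)))
c = -270 (c = Mul(Add(3, Mul(12, -4)), Add(5, 1)) = Mul(Add(3, -48), 6) = Mul(-45, 6) = -270)
Pow(Add(Mul(-8, 5), c), 2) = Pow(Add(Mul(-8, 5), -270), 2) = Pow(Add(-40, -270), 2) = Pow(-310, 2) = 96100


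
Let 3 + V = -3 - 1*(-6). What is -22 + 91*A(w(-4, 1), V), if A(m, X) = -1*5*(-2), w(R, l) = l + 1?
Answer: 888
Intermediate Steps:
V = 0 (V = -3 + (-3 - 1*(-6)) = -3 + (-3 + 6) = -3 + 3 = 0)
w(R, l) = 1 + l
A(m, X) = 10 (A(m, X) = -5*(-2) = 10)
-22 + 91*A(w(-4, 1), V) = -22 + 91*10 = -22 + 910 = 888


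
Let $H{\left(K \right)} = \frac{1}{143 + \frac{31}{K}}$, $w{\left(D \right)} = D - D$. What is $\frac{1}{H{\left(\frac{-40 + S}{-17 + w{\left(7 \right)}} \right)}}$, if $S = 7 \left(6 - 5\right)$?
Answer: $\frac{5246}{33} \approx 158.97$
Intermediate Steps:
$w{\left(D \right)} = 0$
$S = 7$ ($S = 7 \cdot 1 = 7$)
$\frac{1}{H{\left(\frac{-40 + S}{-17 + w{\left(7 \right)}} \right)}} = \frac{1}{\frac{-40 + 7}{-17 + 0} \frac{1}{31 + 143 \frac{-40 + 7}{-17 + 0}}} = \frac{1}{- \frac{33}{-17} \frac{1}{31 + 143 \left(- \frac{33}{-17}\right)}} = \frac{1}{\left(-33\right) \left(- \frac{1}{17}\right) \frac{1}{31 + 143 \left(\left(-33\right) \left(- \frac{1}{17}\right)\right)}} = \frac{1}{\frac{33}{17} \frac{1}{31 + 143 \cdot \frac{33}{17}}} = \frac{1}{\frac{33}{17} \frac{1}{31 + \frac{4719}{17}}} = \frac{1}{\frac{33}{17} \frac{1}{\frac{5246}{17}}} = \frac{1}{\frac{33}{17} \cdot \frac{17}{5246}} = \frac{1}{\frac{33}{5246}} = \frac{5246}{33}$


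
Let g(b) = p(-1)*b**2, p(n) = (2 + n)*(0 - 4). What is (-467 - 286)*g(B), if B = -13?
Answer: 509028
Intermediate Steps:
p(n) = -8 - 4*n (p(n) = (2 + n)*(-4) = -8 - 4*n)
g(b) = -4*b**2 (g(b) = (-8 - 4*(-1))*b**2 = (-8 + 4)*b**2 = -4*b**2)
(-467 - 286)*g(B) = (-467 - 286)*(-4*(-13)**2) = -(-3012)*169 = -753*(-676) = 509028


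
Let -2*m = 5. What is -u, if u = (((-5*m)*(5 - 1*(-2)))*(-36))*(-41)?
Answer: -129150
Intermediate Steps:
m = -5/2 (m = -½*5 = -5/2 ≈ -2.5000)
u = 129150 (u = (((-5*(-5/2))*(5 - 1*(-2)))*(-36))*(-41) = ((25*(5 + 2)/2)*(-36))*(-41) = (((25/2)*7)*(-36))*(-41) = ((175/2)*(-36))*(-41) = -3150*(-41) = 129150)
-u = -1*129150 = -129150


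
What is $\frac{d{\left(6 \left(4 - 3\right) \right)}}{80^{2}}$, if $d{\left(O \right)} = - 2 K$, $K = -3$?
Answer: $\frac{3}{3200} \approx 0.0009375$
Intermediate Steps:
$d{\left(O \right)} = 6$ ($d{\left(O \right)} = \left(-2\right) \left(-3\right) = 6$)
$\frac{d{\left(6 \left(4 - 3\right) \right)}}{80^{2}} = \frac{6}{80^{2}} = \frac{6}{6400} = 6 \cdot \frac{1}{6400} = \frac{3}{3200}$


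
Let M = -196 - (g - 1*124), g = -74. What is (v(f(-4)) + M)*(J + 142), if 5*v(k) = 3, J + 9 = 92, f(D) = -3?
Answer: 585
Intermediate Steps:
J = 83 (J = -9 + 92 = 83)
v(k) = ⅗ (v(k) = (⅕)*3 = ⅗)
M = 2 (M = -196 - (-74 - 1*124) = -196 - (-74 - 124) = -196 - 1*(-198) = -196 + 198 = 2)
(v(f(-4)) + M)*(J + 142) = (⅗ + 2)*(83 + 142) = (13/5)*225 = 585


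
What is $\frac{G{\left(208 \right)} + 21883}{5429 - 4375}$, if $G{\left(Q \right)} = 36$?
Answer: $\frac{21919}{1054} \approx 20.796$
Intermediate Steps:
$\frac{G{\left(208 \right)} + 21883}{5429 - 4375} = \frac{36 + 21883}{5429 - 4375} = \frac{21919}{1054}$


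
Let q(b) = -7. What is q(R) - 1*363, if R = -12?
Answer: -370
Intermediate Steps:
q(R) - 1*363 = -7 - 1*363 = -7 - 363 = -370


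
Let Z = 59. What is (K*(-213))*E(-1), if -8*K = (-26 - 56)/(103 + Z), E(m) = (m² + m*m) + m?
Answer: -2911/216 ≈ -13.477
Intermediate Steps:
E(m) = m + 2*m² (E(m) = (m² + m²) + m = 2*m² + m = m + 2*m²)
K = 41/648 (K = -(-26 - 56)/(8*(103 + 59)) = -(-41)/(4*162) = -⅛*(-41/81) = 41/648 ≈ 0.063272)
(K*(-213))*E(-1) = ((41/648)*(-213))*(-(1 + 2*(-1))) = -(-2911)*(1 - 2)/216 = -(-2911)*(-1)/216 = -2911/216*1 = -2911/216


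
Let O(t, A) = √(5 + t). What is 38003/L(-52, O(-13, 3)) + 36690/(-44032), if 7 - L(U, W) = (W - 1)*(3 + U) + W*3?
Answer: -8870803689/102880768 - 874069*I*√2/4673 ≈ -86.224 - 264.52*I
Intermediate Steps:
L(U, W) = 7 - 3*W - (-1 + W)*(3 + U) (L(U, W) = 7 - ((W - 1)*(3 + U) + W*3) = 7 - ((-1 + W)*(3 + U) + 3*W) = 7 - (3*W + (-1 + W)*(3 + U)) = 7 + (-3*W - (-1 + W)*(3 + U)) = 7 - 3*W - (-1 + W)*(3 + U))
38003/L(-52, O(-13, 3)) + 36690/(-44032) = 38003/(10 - 52 - 6*√(5 - 13) - 1*(-52)*√(5 - 13)) + 36690/(-44032) = 38003/(10 - 52 - 12*I*√2 - 1*(-52)*√(-8)) + 36690*(-1/44032) = 38003/(10 - 52 - 12*I*√2 - 1*(-52)*2*I*√2) - 18345/22016 = 38003/(10 - 52 - 12*I*√2 + 104*I*√2) - 18345/22016 = 38003/(-42 + 92*I*√2) - 18345/22016 = -18345/22016 + 38003/(-42 + 92*I*√2)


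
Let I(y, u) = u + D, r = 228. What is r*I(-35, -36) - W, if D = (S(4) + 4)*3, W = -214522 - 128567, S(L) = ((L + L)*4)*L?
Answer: 425169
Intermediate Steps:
S(L) = 8*L² (S(L) = ((2*L)*4)*L = (8*L)*L = 8*L²)
W = -343089
D = 396 (D = (8*4² + 4)*3 = (8*16 + 4)*3 = (128 + 4)*3 = 132*3 = 396)
I(y, u) = 396 + u (I(y, u) = u + 396 = 396 + u)
r*I(-35, -36) - W = 228*(396 - 36) - 1*(-343089) = 228*360 + 343089 = 82080 + 343089 = 425169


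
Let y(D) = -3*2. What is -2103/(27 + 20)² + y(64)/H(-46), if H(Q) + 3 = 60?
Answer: -44375/41971 ≈ -1.0573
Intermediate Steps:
y(D) = -6
H(Q) = 57 (H(Q) = -3 + 60 = 57)
-2103/(27 + 20)² + y(64)/H(-46) = -2103/(27 + 20)² - 6/57 = -2103/(47²) - 6*1/57 = -2103/2209 - 2/19 = -44375/41971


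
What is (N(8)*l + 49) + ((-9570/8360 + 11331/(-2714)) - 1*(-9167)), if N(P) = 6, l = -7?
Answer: 945584331/103132 ≈ 9168.7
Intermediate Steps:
(N(8)*l + 49) + ((-9570/8360 + 11331/(-2714)) - 1*(-9167)) = (6*(-7) + 49) + ((-9570/8360 + 11331/(-2714)) - 1*(-9167)) = (-42 + 49) + ((-9570*1/8360 + 11331*(-1/2714)) + 9167) = 7 + ((-87/76 - 11331/2714) + 9167) = 7 + (-548637/103132 + 9167) = 7 + 944862407/103132 = 945584331/103132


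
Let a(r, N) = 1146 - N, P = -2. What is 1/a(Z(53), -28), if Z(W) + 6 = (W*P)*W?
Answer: 1/1174 ≈ 0.00085179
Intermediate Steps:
Z(W) = -6 - 2*W² (Z(W) = -6 + (W*(-2))*W = -6 + (-2*W)*W = -6 - 2*W²)
1/a(Z(53), -28) = 1/(1146 - 1*(-28)) = 1/(1146 + 28) = 1/1174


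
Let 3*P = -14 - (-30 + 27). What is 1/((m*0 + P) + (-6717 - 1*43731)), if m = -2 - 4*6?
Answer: -3/151355 ≈ -1.9821e-5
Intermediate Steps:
m = -26 (m = -2 - 24 = -26)
P = -11/3 (P = (-14 - (-30 + 27))/3 = (-14 - 1*(-3))/3 = (-14 + 3)/3 = (⅓)*(-11) = -11/3 ≈ -3.6667)
1/((m*0 + P) + (-6717 - 1*43731)) = 1/((-26*0 - 11/3) + (-6717 - 1*43731)) = 1/((0 - 11/3) + (-6717 - 43731)) = 1/(-11/3 - 50448) = 1/(-151355/3) = -3/151355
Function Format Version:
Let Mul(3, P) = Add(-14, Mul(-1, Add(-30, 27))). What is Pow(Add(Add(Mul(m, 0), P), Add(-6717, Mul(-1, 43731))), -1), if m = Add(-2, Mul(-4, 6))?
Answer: Rational(-3, 151355) ≈ -1.9821e-5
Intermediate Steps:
m = -26 (m = Add(-2, -24) = -26)
P = Rational(-11, 3) (P = Mul(Rational(1, 3), Add(-14, Mul(-1, Add(-30, 27)))) = Mul(Rational(1, 3), Add(-14, Mul(-1, -3))) = Mul(Rational(1, 3), Add(-14, 3)) = Mul(Rational(1, 3), -11) = Rational(-11, 3) ≈ -3.6667)
Pow(Add(Add(Mul(m, 0), P), Add(-6717, Mul(-1, 43731))), -1) = Pow(Add(Add(Mul(-26, 0), Rational(-11, 3)), Add(-6717, Mul(-1, 43731))), -1) = Pow(Add(Add(0, Rational(-11, 3)), Add(-6717, -43731)), -1) = Pow(Add(Rational(-11, 3), -50448), -1) = Pow(Rational(-151355, 3), -1) = Rational(-3, 151355)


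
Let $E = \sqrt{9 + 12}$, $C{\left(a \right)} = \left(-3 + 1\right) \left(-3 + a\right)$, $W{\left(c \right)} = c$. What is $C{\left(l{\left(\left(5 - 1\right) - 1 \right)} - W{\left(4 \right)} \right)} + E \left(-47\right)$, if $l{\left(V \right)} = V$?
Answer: $8 - 47 \sqrt{21} \approx -207.38$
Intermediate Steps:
$C{\left(a \right)} = 6 - 2 a$ ($C{\left(a \right)} = - 2 \left(-3 + a\right) = 6 - 2 a$)
$E = \sqrt{21} \approx 4.5826$
$C{\left(l{\left(\left(5 - 1\right) - 1 \right)} - W{\left(4 \right)} \right)} + E \left(-47\right) = \left(6 - 2 \left(\left(\left(5 - 1\right) - 1\right) - 4\right)\right) + \sqrt{21} \left(-47\right) = \left(6 - 2 \left(\left(4 - 1\right) - 4\right)\right) - 47 \sqrt{21} = \left(6 - 2 \left(3 - 4\right)\right) - 47 \sqrt{21} = \left(6 - -2\right) - 47 \sqrt{21} = \left(6 + 2\right) - 47 \sqrt{21} = 8 - 47 \sqrt{21}$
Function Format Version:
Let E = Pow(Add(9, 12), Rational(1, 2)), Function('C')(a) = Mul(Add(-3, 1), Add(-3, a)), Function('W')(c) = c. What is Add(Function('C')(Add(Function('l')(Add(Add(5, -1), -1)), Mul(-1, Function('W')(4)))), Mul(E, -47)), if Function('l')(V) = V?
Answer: Add(8, Mul(-47, Pow(21, Rational(1, 2)))) ≈ -207.38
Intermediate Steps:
Function('C')(a) = Add(6, Mul(-2, a)) (Function('C')(a) = Mul(-2, Add(-3, a)) = Add(6, Mul(-2, a)))
E = Pow(21, Rational(1, 2)) ≈ 4.5826
Add(Function('C')(Add(Function('l')(Add(Add(5, -1), -1)), Mul(-1, Function('W')(4)))), Mul(E, -47)) = Add(Add(6, Mul(-2, Add(Add(Add(5, -1), -1), Mul(-1, 4)))), Mul(Pow(21, Rational(1, 2)), -47)) = Add(Add(6, Mul(-2, Add(Add(4, -1), -4))), Mul(-47, Pow(21, Rational(1, 2)))) = Add(Add(6, Mul(-2, Add(3, -4))), Mul(-47, Pow(21, Rational(1, 2)))) = Add(Add(6, Mul(-2, -1)), Mul(-47, Pow(21, Rational(1, 2)))) = Add(Add(6, 2), Mul(-47, Pow(21, Rational(1, 2)))) = Add(8, Mul(-47, Pow(21, Rational(1, 2))))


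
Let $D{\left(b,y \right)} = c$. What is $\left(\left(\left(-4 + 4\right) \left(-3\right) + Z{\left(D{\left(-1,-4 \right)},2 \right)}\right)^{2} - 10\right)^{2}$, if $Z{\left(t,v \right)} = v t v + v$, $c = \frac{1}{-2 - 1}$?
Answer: $\frac{7396}{81} \approx 91.309$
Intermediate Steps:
$c = - \frac{1}{3}$ ($c = \frac{1}{-3} = - \frac{1}{3} \approx -0.33333$)
$D{\left(b,y \right)} = - \frac{1}{3}$
$Z{\left(t,v \right)} = v + t v^{2}$ ($Z{\left(t,v \right)} = t v v + v = t v^{2} + v = v + t v^{2}$)
$\left(\left(\left(-4 + 4\right) \left(-3\right) + Z{\left(D{\left(-1,-4 \right)},2 \right)}\right)^{2} - 10\right)^{2} = \left(\left(\left(-4 + 4\right) \left(-3\right) + 2 \left(1 - \frac{2}{3}\right)\right)^{2} - 10\right)^{2} = \left(\left(0 \left(-3\right) + 2 \left(1 - \frac{2}{3}\right)\right)^{2} - 10\right)^{2} = \left(\left(0 + 2 \cdot \frac{1}{3}\right)^{2} - 10\right)^{2} = \left(\left(0 + \frac{2}{3}\right)^{2} - 10\right)^{2} = \left(\left(\frac{2}{3}\right)^{2} - 10\right)^{2} = \left(\frac{4}{9} - 10\right)^{2} = \left(- \frac{86}{9}\right)^{2} = \frac{7396}{81}$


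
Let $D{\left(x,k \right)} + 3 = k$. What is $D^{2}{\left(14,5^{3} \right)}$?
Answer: $14884$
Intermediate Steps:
$D{\left(x,k \right)} = -3 + k$
$D^{2}{\left(14,5^{3} \right)} = \left(-3 + 5^{3}\right)^{2} = \left(-3 + 125\right)^{2} = 122^{2} = 14884$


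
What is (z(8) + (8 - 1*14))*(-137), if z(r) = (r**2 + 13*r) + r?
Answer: -23290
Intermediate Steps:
z(r) = r**2 + 14*r
(z(8) + (8 - 1*14))*(-137) = (8*(14 + 8) + (8 - 1*14))*(-137) = (8*22 + (8 - 14))*(-137) = (176 - 6)*(-137) = 170*(-137) = -23290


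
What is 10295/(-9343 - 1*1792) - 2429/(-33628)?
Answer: -9118667/10698508 ≈ -0.85233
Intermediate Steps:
10295/(-9343 - 1*1792) - 2429/(-33628) = 10295/(-9343 - 1792) - 2429*(-1/33628) = 10295/(-11135) + 347/4804 = 10295*(-1/11135) + 347/4804 = -2059/2227 + 347/4804 = -9118667/10698508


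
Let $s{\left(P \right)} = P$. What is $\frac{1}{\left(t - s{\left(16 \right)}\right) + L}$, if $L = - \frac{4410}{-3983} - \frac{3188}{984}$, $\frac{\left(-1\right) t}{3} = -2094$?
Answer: $\frac{139974}{876778571} \approx 0.00015965$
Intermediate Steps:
$t = 6282$ ($t = \left(-3\right) \left(-2094\right) = 6282$)
$L = - \frac{298513}{139974}$ ($L = \left(-4410\right) \left(- \frac{1}{3983}\right) - \frac{797}{246} = \frac{630}{569} - \frac{797}{246} = - \frac{298513}{139974} \approx -2.1326$)
$\frac{1}{\left(t - s{\left(16 \right)}\right) + L} = \frac{1}{\left(6282 - 16\right) - \frac{298513}{139974}} = \frac{1}{6266 - \frac{298513}{139974}} = \frac{1}{\frac{876778571}{139974}} = \frac{139974}{876778571}$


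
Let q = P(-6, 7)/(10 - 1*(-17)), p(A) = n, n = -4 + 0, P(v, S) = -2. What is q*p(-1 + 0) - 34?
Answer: -910/27 ≈ -33.704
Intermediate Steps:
n = -4
p(A) = -4
q = -2/27 (q = -2/(10 - 1*(-17)) = -2/(10 + 17) = -2/27 ≈ -0.074074)
q*p(-1 + 0) - 34 = -2/27*(-4) - 34 = 8/27 - 34 = -910/27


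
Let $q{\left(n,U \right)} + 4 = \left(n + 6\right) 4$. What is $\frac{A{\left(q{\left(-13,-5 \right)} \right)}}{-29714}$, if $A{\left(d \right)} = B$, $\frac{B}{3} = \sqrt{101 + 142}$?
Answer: $- \frac{27 \sqrt{3}}{29714} \approx -0.0015738$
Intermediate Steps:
$q{\left(n,U \right)} = 20 + 4 n$ ($q{\left(n,U \right)} = -4 + \left(n + 6\right) 4 = -4 + \left(6 + n\right) 4 = -4 + \left(24 + 4 n\right) = 20 + 4 n$)
$B = 27 \sqrt{3}$ ($B = 3 \sqrt{101 + 142} = 3 \sqrt{243} = 3 \cdot 9 \sqrt{3} = 27 \sqrt{3} \approx 46.765$)
$A{\left(d \right)} = 27 \sqrt{3}$
$\frac{A{\left(q{\left(-13,-5 \right)} \right)}}{-29714} = \frac{27 \sqrt{3}}{-29714} = 27 \sqrt{3} \left(- \frac{1}{29714}\right) = - \frac{27 \sqrt{3}}{29714}$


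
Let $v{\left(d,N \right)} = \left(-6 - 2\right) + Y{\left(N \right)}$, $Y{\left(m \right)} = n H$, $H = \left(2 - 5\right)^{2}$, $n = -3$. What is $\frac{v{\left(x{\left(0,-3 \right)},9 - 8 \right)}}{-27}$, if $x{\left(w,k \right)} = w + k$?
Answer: $\frac{35}{27} \approx 1.2963$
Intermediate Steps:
$H = 9$ ($H = \left(-3\right)^{2} = 9$)
$x{\left(w,k \right)} = k + w$
$Y{\left(m \right)} = -27$ ($Y{\left(m \right)} = \left(-3\right) 9 = -27$)
$v{\left(d,N \right)} = -35$ ($v{\left(d,N \right)} = \left(-6 - 2\right) - 27 = -8 - 27 = -35$)
$\frac{v{\left(x{\left(0,-3 \right)},9 - 8 \right)}}{-27} = - \frac{35}{-27} = \left(-35\right) \left(- \frac{1}{27}\right) = \frac{35}{27}$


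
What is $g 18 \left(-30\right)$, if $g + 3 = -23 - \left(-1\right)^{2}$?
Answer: $14580$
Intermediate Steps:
$g = -27$ ($g = -3 - 24 = -27$)
$g 18 \left(-30\right) = \left(-27\right) 18 \left(-30\right) = \left(-486\right) \left(-30\right) = 14580$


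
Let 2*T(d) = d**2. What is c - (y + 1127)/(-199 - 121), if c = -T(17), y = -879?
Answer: -5749/40 ≈ -143.73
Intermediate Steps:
T(d) = d**2/2
c = -289/2 (c = -17**2/2 = -289/2 ≈ -144.50)
c - (y + 1127)/(-199 - 121) = -289/2 - (-879 + 1127)/(-199 - 121) = -289/2 - 248/(-320) = -289/2 - 248*(-1)/320 = -289/2 - 1*(-31/40) = -289/2 + 31/40 = -5749/40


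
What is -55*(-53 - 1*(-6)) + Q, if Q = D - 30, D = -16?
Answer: 2539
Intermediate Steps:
Q = -46 (Q = -16 - 30 = -46)
-55*(-53 - 1*(-6)) + Q = -55*(-53 - 1*(-6)) - 46 = -55*(-53 + 6) - 46 = -55*(-47) - 46 = 2585 - 46 = 2539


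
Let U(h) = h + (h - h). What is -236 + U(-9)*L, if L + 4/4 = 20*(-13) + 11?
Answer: 2014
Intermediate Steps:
U(h) = h (U(h) = h + 0 = h)
L = -250 (L = -1 + (20*(-13) + 11) = -1 + (-260 + 11) = -1 - 249 = -250)
-236 + U(-9)*L = -236 - 9*(-250) = -236 + 2250 = 2014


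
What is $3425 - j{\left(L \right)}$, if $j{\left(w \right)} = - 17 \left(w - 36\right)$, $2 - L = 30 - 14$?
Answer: $2575$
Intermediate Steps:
$L = -14$ ($L = 2 - \left(30 - 14\right) = 2 - 16 = -14$)
$j{\left(w \right)} = 612 - 17 w$ ($j{\left(w \right)} = - 17 \left(-36 + w\right) = 612 - 17 w$)
$3425 - j{\left(L \right)} = 3425 - \left(612 - -238\right) = 3425 - \left(612 + 238\right) = 3425 - 850 = 2575$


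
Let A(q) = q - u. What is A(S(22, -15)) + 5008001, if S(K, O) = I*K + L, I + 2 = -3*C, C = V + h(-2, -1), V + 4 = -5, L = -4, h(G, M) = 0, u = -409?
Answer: 5008956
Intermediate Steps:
V = -9 (V = -4 - 5 = -9)
C = -9 (C = -9 + 0 = -9)
I = 25 (I = -2 - 3*(-9) = -2 + 27 = 25)
S(K, O) = -4 + 25*K (S(K, O) = 25*K - 4 = -4 + 25*K)
A(q) = 409 + q (A(q) = q - 1*(-409) = q + 409 = 409 + q)
A(S(22, -15)) + 5008001 = (409 + (-4 + 25*22)) + 5008001 = (409 + (-4 + 550)) + 5008001 = (409 + 546) + 5008001 = 955 + 5008001 = 5008956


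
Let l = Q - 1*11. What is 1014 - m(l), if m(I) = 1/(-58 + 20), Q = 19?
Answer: 38533/38 ≈ 1014.0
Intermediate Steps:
l = 8 (l = 19 - 1*11 = 19 - 11 = 8)
m(I) = -1/38 (m(I) = 1/(-38) = -1/38)
1014 - m(l) = 1014 - 1*(-1/38) = 1014 + 1/38 = 38533/38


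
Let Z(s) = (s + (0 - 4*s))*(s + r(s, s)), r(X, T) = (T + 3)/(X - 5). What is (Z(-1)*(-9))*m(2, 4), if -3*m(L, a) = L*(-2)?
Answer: 48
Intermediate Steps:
r(X, T) = (3 + T)/(-5 + X)
m(L, a) = 2*L/3 (m(L, a) = -L*(-2)/3 = -(-2)*L/3 = 2*L/3)
Z(s) = -3*s*(s + (3 + s)/(-5 + s)) (Z(s) = (s + (0 - 4*s))*(s + (3 + s)/(-5 + s)) = (s - 4*s)*(s + (3 + s)/(-5 + s)) = (-3*s)*(s + (3 + s)/(-5 + s)) = -3*s*(s + (3 + s)/(-5 + s)))
(Z(-1)*(-9))*m(2, 4) = ((3*(-1)*(-3 - 1*(-1)² + 4*(-1))/(-5 - 1))*(-9))*((⅔)*2) = ((3*(-1)*(-3 - 1*1 - 4)/(-6))*(-9))*(4/3) = ((3*(-1)*(-⅙)*(-3 - 1 - 4))*(-9))*(4/3) = ((3*(-1)*(-⅙)*(-8))*(-9))*(4/3) = -4*(-9)*(4/3) = 36*(4/3) = 48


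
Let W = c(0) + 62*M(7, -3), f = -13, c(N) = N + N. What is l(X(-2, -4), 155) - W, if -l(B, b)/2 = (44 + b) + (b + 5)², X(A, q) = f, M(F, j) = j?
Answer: -51412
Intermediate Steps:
c(N) = 2*N
X(A, q) = -13
W = -186 (W = 2*0 + 62*(-3) = 0 - 186 = -186)
l(B, b) = -88 - 2*b - 2*(5 + b)² (l(B, b) = -2*((44 + b) + (b + 5)²) = -2*((44 + b) + (5 + b)²) = -2*(44 + b + (5 + b)²) = -88 - 2*b - 2*(5 + b)²)
l(X(-2, -4), 155) - W = (-88 - 2*155 - 2*(5 + 155)²) - 1*(-186) = (-88 - 310 - 2*160²) + 186 = (-88 - 310 - 2*25600) + 186 = (-88 - 310 - 51200) + 186 = -51598 + 186 = -51412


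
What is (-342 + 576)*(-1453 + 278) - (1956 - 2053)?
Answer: -274853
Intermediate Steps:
(-342 + 576)*(-1453 + 278) - (1956 - 2053) = 234*(-1175) - 1*(-97) = -274950 + 97 = -274853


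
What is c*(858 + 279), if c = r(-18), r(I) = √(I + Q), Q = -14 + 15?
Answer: 1137*I*√17 ≈ 4688.0*I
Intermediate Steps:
Q = 1
r(I) = √(1 + I) (r(I) = √(I + 1) = √(1 + I))
c = I*√17 (c = √(1 - 18) = √(-17) = I*√17 ≈ 4.1231*I)
c*(858 + 279) = (I*√17)*(858 + 279) = (I*√17)*1137 = 1137*I*√17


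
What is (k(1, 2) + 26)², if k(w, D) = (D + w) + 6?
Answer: 1225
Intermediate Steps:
k(w, D) = 6 + D + w
(k(1, 2) + 26)² = ((6 + 2 + 1) + 26)² = (9 + 26)² = 35² = 1225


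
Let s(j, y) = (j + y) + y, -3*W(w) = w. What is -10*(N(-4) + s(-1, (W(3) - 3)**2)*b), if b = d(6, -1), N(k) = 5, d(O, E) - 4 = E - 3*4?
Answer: 2740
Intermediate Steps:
d(O, E) = -8 + E (d(O, E) = 4 + (E - 3*4) = 4 + (E - 12) = 4 + (-12 + E) = -8 + E)
W(w) = -w/3
b = -9 (b = -8 - 1 = -9)
s(j, y) = j + 2*y
-10*(N(-4) + s(-1, (W(3) - 3)**2)*b) = -10*(5 + (-1 + 2*(-1/3*3 - 3)**2)*(-9)) = -10*(5 + (-1 + 2*(-1 - 3)**2)*(-9)) = -10*(5 + (-1 + 2*(-4)**2)*(-9)) = -10*(5 + (-1 + 2*16)*(-9)) = -10*(5 + (-1 + 32)*(-9)) = -10*(5 + 31*(-9)) = -10*(5 - 279) = -10*(-274) = 2740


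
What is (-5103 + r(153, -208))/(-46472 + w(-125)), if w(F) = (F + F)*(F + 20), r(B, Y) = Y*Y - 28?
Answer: -38133/20222 ≈ -1.8857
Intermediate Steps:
r(B, Y) = -28 + Y**2 (r(B, Y) = Y**2 - 28 = -28 + Y**2)
w(F) = 2*F*(20 + F) (w(F) = (2*F)*(20 + F) = 2*F*(20 + F))
(-5103 + r(153, -208))/(-46472 + w(-125)) = (-5103 + (-28 + (-208)**2))/(-46472 + 2*(-125)*(20 - 125)) = (-5103 + (-28 + 43264))/(-46472 + 2*(-125)*(-105)) = (-5103 + 43236)/(-46472 + 26250) = 38133/(-20222) = 38133*(-1/20222) = -38133/20222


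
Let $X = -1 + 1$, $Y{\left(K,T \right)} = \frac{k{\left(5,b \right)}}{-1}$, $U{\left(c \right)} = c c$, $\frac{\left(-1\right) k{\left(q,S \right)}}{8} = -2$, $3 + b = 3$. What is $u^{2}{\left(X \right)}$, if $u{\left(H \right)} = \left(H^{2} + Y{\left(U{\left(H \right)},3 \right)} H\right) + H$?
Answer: $0$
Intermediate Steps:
$b = 0$ ($b = -3 + 3 = 0$)
$k{\left(q,S \right)} = 16$ ($k{\left(q,S \right)} = \left(-8\right) \left(-2\right) = 16$)
$U{\left(c \right)} = c^{2}$
$Y{\left(K,T \right)} = -16$ ($Y{\left(K,T \right)} = \frac{16}{-1} = 16 \left(-1\right) = -16$)
$X = 0$
$u{\left(H \right)} = H^{2} - 15 H$ ($u{\left(H \right)} = \left(H^{2} - 16 H\right) + H = H^{2} - 15 H$)
$u^{2}{\left(X \right)} = \left(0 \left(-15 + 0\right)\right)^{2} = \left(0 \left(-15\right)\right)^{2} = 0^{2} = 0$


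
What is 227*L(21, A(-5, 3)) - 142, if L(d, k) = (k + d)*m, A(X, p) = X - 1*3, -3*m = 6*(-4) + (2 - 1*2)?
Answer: 23466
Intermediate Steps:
m = 8 (m = -(6*(-4) + (2 - 1*2))/3 = -(-24 + (2 - 2))/3 = -(-24 + 0)/3 = -⅓*(-24) = 8)
A(X, p) = -3 + X (A(X, p) = X - 3 = -3 + X)
L(d, k) = 8*d + 8*k (L(d, k) = (k + d)*8 = (d + k)*8 = 8*d + 8*k)
227*L(21, A(-5, 3)) - 142 = 227*(8*21 + 8*(-3 - 5)) - 142 = 227*(168 + 8*(-8)) - 142 = 227*(168 - 64) - 142 = 227*104 - 142 = 23608 - 142 = 23466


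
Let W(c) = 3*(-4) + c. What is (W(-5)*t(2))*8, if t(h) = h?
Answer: -272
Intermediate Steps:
W(c) = -12 + c
(W(-5)*t(2))*8 = ((-12 - 5)*2)*8 = -17*2*8 = -34*8 = -272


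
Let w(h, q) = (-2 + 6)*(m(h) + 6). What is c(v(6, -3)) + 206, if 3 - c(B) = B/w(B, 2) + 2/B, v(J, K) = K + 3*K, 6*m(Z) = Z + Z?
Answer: 632/3 ≈ 210.67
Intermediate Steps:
m(Z) = Z/3 (m(Z) = (Z + Z)/6 = (2*Z)/6 = Z/3)
w(h, q) = 24 + 4*h/3 (w(h, q) = (-2 + 6)*(h/3 + 6) = 4*(6 + h/3) = 24 + 4*h/3)
v(J, K) = 4*K
c(B) = 3 - 2/B - B/(24 + 4*B/3) (c(B) = 3 - (B/(24 + 4*B/3) + 2/B) = 3 - (2/B + B/(24 + 4*B/3)) = 3 + (-2/B - B/(24 + 4*B/3)) = 3 - 2/B - B/(24 + 4*B/3))
c(v(6, -3)) + 206 = (-144 + 9*(4*(-3))² + 208*(4*(-3)))/(4*((4*(-3)))*(18 + 4*(-3))) + 206 = (¼)*(-144 + 9*(-12)² + 208*(-12))/(-12*(18 - 12)) + 206 = (¼)*(-1/12)*(-144 + 9*144 - 2496)/6 + 206 = (¼)*(-1/12)*(⅙)*(-144 + 1296 - 2496) + 206 = (¼)*(-1/12)*(⅙)*(-1344) + 206 = 14/3 + 206 = 632/3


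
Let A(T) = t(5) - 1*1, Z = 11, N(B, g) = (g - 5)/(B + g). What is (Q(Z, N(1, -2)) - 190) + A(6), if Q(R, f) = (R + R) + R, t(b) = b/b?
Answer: -157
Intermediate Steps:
t(b) = 1
N(B, g) = (-5 + g)/(B + g)
Q(R, f) = 3*R (Q(R, f) = 2*R + R = 3*R)
A(T) = 0 (A(T) = 1 - 1*1 = 1 - 1 = 0)
(Q(Z, N(1, -2)) - 190) + A(6) = (3*11 - 190) + 0 = (33 - 190) + 0 = -157 + 0 = -157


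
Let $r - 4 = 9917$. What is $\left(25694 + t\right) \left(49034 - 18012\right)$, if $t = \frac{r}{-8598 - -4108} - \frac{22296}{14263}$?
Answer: $\frac{25519077243030187}{32020435} \approx 7.9696 \cdot 10^{8}$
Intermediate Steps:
$r = 9921$ ($r = 4 + 9917 = 9921$)
$t = - \frac{241612263}{64040870}$ ($t = \frac{9921}{-8598 - -4108} - \frac{22296}{14263} = \frac{9921}{-8598 + 4108} - \frac{22296}{14263} = \frac{9921}{-4490} - \frac{22296}{14263} = 9921 \left(- \frac{1}{4490}\right) - \frac{22296}{14263} = - \frac{9921}{4490} - \frac{22296}{14263} = - \frac{241612263}{64040870} \approx -3.7728$)
$\left(25694 + t\right) \left(49034 - 18012\right) = \left(25694 - \frac{241612263}{64040870}\right) \left(49034 - 18012\right) = \frac{1645224501517}{64040870} \cdot 31022 = \frac{25519077243030187}{32020435}$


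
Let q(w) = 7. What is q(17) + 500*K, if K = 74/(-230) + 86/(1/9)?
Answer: 8897461/23 ≈ 3.8685e+5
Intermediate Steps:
K = 88973/115 (K = 74*(-1/230) + 86/(⅑) = -37/115 + 86*9 = -37/115 + 774 = 88973/115 ≈ 773.68)
q(17) + 500*K = 7 + 500*(88973/115) = 7 + 8897300/23 = 8897461/23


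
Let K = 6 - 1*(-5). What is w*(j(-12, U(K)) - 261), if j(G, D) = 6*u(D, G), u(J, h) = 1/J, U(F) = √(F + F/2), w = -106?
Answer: 27666 - 212*√66/11 ≈ 27509.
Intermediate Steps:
K = 11 (K = 6 + 5 = 11)
U(F) = √6*√F/2 (U(F) = √(F + F*(½)) = √(F + F/2) = √(3*F/2) = √6*√F/2)
j(G, D) = 6/D
w*(j(-12, U(K)) - 261) = -106*(6/((√6*√11/2)) - 261) = -106*(6/((√66/2)) - 261) = -106*(6*(√66/33) - 261) = -106*(2*√66/11 - 261) = -106*(-261 + 2*√66/11) = 27666 - 212*√66/11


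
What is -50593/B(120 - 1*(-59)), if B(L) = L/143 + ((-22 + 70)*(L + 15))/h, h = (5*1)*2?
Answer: -36173995/666703 ≈ -54.258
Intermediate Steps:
h = 10 (h = 5*2 = 10)
B(L) = 72 + 3437*L/715 (B(L) = L/143 + ((-22 + 70)*(L + 15))/10 = L*(1/143) + (48*(15 + L))*(1/10) = L/143 + (720 + 48*L)*(1/10) = L/143 + (72 + 24*L/5) = 72 + 3437*L/715)
-50593/B(120 - 1*(-59)) = -50593/(72 + 3437*(120 - 1*(-59))/715) = -50593/(72 + 3437*(120 + 59)/715) = -50593/(72 + (3437/715)*179) = -50593/(72 + 615223/715) = -50593/666703/715 = -50593*715/666703 = -36173995/666703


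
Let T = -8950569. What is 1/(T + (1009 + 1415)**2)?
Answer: -1/3074793 ≈ -3.2523e-7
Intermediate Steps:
1/(T + (1009 + 1415)**2) = 1/(-8950569 + (1009 + 1415)**2) = 1/(-8950569 + 2424**2) = 1/(-8950569 + 5875776) = 1/(-3074793) = -1/3074793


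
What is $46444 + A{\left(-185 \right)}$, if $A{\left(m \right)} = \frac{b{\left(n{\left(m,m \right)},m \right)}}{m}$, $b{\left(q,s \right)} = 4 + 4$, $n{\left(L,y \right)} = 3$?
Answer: $\frac{8592132}{185} \approx 46444.0$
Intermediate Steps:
$b{\left(q,s \right)} = 8$
$A{\left(m \right)} = \frac{8}{m}$
$46444 + A{\left(-185 \right)} = 46444 + \frac{8}{-185} = 46444 + 8 \left(- \frac{1}{185}\right) = 46444 - \frac{8}{185} = \frac{8592132}{185}$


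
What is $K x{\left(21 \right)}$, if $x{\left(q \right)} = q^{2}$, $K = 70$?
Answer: $30870$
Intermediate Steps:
$K x{\left(21 \right)} = 70 \cdot 21^{2} = 70 \cdot 441 = 30870$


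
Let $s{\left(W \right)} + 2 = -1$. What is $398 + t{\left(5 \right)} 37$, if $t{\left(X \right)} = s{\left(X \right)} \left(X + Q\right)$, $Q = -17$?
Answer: $1730$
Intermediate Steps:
$s{\left(W \right)} = -3$ ($s{\left(W \right)} = -2 - 1 = -3$)
$t{\left(X \right)} = 51 - 3 X$ ($t{\left(X \right)} = - 3 \left(X - 17\right) = - 3 \left(-17 + X\right) = 51 - 3 X$)
$398 + t{\left(5 \right)} 37 = 398 + \left(51 - 15\right) 37 = 398 + 36 \cdot 37 = 398 + 1332 = 1730$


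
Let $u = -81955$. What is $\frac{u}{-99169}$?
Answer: $\frac{81955}{99169} \approx 0.82642$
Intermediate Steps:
$\frac{u}{-99169} = - \frac{81955}{-99169} = \left(-81955\right) \left(- \frac{1}{99169}\right) = \frac{81955}{99169}$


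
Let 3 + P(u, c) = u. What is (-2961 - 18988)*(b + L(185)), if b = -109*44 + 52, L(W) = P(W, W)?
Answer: 100131338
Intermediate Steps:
P(u, c) = -3 + u
L(W) = -3 + W
b = -4744 (b = -4796 + 52 = -4744)
(-2961 - 18988)*(b + L(185)) = (-2961 - 18988)*(-4744 + (-3 + 185)) = -21949*(-4744 + 182) = -21949*(-4562) = 100131338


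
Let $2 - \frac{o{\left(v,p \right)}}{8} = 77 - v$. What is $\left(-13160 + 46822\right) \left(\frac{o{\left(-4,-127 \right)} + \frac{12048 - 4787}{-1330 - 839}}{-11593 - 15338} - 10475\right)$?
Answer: $- \frac{20597048948894872}{58413339} \approx -3.5261 \cdot 10^{8}$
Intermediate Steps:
$o{\left(v,p \right)} = -600 + 8 v$ ($o{\left(v,p \right)} = 16 - 8 \left(77 - v\right) = 16 + \left(-616 + 8 v\right) = -600 + 8 v$)
$\left(-13160 + 46822\right) \left(\frac{o{\left(-4,-127 \right)} + \frac{12048 - 4787}{-1330 - 839}}{-11593 - 15338} - 10475\right) = \left(-13160 + 46822\right) \left(\frac{\left(-600 + 8 \left(-4\right)\right) + \frac{12048 - 4787}{-1330 - 839}}{-11593 - 15338} - 10475\right) = 33662 \left(\frac{\left(-600 - 32\right) + \frac{7261}{-2169}}{-26931} - 10475\right) = 33662 \left(\left(-632 + 7261 \left(- \frac{1}{2169}\right)\right) \left(- \frac{1}{26931}\right) - 10475\right) = 33662 \left(\left(-632 - \frac{7261}{2169}\right) \left(- \frac{1}{26931}\right) - 10475\right) = 33662 \left(\left(- \frac{1378069}{2169}\right) \left(- \frac{1}{26931}\right) - 10475\right) = 33662 \left(\frac{1378069}{58413339} - 10475\right) = 33662 \left(- \frac{611878347956}{58413339}\right) = - \frac{20597048948894872}{58413339}$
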